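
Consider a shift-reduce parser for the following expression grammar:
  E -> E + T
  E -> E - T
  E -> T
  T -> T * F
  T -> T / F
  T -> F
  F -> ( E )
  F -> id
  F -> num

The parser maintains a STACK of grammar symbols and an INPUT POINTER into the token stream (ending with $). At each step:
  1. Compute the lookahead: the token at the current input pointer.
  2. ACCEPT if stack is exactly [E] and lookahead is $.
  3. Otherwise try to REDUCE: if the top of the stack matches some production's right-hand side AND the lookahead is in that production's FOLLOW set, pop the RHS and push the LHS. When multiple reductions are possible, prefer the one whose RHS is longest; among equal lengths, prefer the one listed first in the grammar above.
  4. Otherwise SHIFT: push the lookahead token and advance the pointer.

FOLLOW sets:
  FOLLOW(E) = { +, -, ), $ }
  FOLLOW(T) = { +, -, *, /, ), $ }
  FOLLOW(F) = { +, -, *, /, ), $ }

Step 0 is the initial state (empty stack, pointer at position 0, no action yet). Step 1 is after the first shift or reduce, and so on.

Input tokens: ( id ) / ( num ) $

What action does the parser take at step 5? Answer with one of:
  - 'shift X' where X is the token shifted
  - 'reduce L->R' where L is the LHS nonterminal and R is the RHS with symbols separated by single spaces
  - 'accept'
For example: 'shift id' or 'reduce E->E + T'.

Answer: reduce E->T

Derivation:
Step 1: shift (. Stack=[(] ptr=1 lookahead=id remaining=[id ) / ( num ) $]
Step 2: shift id. Stack=[( id] ptr=2 lookahead=) remaining=[) / ( num ) $]
Step 3: reduce F->id. Stack=[( F] ptr=2 lookahead=) remaining=[) / ( num ) $]
Step 4: reduce T->F. Stack=[( T] ptr=2 lookahead=) remaining=[) / ( num ) $]
Step 5: reduce E->T. Stack=[( E] ptr=2 lookahead=) remaining=[) / ( num ) $]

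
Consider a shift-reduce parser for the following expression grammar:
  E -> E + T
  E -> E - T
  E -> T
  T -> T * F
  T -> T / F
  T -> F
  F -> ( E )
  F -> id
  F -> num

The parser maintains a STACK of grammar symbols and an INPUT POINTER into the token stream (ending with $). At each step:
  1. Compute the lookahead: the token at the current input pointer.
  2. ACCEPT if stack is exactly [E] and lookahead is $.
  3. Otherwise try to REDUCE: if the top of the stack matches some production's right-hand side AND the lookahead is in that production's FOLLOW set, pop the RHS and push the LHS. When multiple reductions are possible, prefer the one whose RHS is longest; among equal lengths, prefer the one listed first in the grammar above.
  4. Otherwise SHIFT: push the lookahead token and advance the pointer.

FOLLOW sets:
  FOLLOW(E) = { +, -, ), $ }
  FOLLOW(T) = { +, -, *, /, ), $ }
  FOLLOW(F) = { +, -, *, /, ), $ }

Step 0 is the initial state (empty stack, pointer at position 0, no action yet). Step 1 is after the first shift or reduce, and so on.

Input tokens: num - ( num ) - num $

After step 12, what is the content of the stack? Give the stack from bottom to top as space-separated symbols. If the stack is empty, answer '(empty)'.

Step 1: shift num. Stack=[num] ptr=1 lookahead=- remaining=[- ( num ) - num $]
Step 2: reduce F->num. Stack=[F] ptr=1 lookahead=- remaining=[- ( num ) - num $]
Step 3: reduce T->F. Stack=[T] ptr=1 lookahead=- remaining=[- ( num ) - num $]
Step 4: reduce E->T. Stack=[E] ptr=1 lookahead=- remaining=[- ( num ) - num $]
Step 5: shift -. Stack=[E -] ptr=2 lookahead=( remaining=[( num ) - num $]
Step 6: shift (. Stack=[E - (] ptr=3 lookahead=num remaining=[num ) - num $]
Step 7: shift num. Stack=[E - ( num] ptr=4 lookahead=) remaining=[) - num $]
Step 8: reduce F->num. Stack=[E - ( F] ptr=4 lookahead=) remaining=[) - num $]
Step 9: reduce T->F. Stack=[E - ( T] ptr=4 lookahead=) remaining=[) - num $]
Step 10: reduce E->T. Stack=[E - ( E] ptr=4 lookahead=) remaining=[) - num $]
Step 11: shift ). Stack=[E - ( E )] ptr=5 lookahead=- remaining=[- num $]
Step 12: reduce F->( E ). Stack=[E - F] ptr=5 lookahead=- remaining=[- num $]

Answer: E - F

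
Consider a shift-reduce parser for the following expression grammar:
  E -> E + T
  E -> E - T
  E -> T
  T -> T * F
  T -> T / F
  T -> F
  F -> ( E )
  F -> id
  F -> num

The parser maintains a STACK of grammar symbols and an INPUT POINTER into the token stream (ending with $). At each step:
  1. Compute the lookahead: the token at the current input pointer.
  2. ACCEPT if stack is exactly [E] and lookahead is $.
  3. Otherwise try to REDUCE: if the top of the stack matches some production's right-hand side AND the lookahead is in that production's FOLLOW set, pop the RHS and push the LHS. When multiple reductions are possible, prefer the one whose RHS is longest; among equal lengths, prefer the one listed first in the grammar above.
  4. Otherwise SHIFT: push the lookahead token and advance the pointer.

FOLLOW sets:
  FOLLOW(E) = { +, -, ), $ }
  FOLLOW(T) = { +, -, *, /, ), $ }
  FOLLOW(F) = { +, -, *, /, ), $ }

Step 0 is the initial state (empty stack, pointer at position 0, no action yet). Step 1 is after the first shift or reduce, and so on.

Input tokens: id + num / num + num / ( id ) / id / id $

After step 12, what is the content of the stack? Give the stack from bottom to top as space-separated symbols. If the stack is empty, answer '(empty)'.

Step 1: shift id. Stack=[id] ptr=1 lookahead=+ remaining=[+ num / num + num / ( id ) / id / id $]
Step 2: reduce F->id. Stack=[F] ptr=1 lookahead=+ remaining=[+ num / num + num / ( id ) / id / id $]
Step 3: reduce T->F. Stack=[T] ptr=1 lookahead=+ remaining=[+ num / num + num / ( id ) / id / id $]
Step 4: reduce E->T. Stack=[E] ptr=1 lookahead=+ remaining=[+ num / num + num / ( id ) / id / id $]
Step 5: shift +. Stack=[E +] ptr=2 lookahead=num remaining=[num / num + num / ( id ) / id / id $]
Step 6: shift num. Stack=[E + num] ptr=3 lookahead=/ remaining=[/ num + num / ( id ) / id / id $]
Step 7: reduce F->num. Stack=[E + F] ptr=3 lookahead=/ remaining=[/ num + num / ( id ) / id / id $]
Step 8: reduce T->F. Stack=[E + T] ptr=3 lookahead=/ remaining=[/ num + num / ( id ) / id / id $]
Step 9: shift /. Stack=[E + T /] ptr=4 lookahead=num remaining=[num + num / ( id ) / id / id $]
Step 10: shift num. Stack=[E + T / num] ptr=5 lookahead=+ remaining=[+ num / ( id ) / id / id $]
Step 11: reduce F->num. Stack=[E + T / F] ptr=5 lookahead=+ remaining=[+ num / ( id ) / id / id $]
Step 12: reduce T->T / F. Stack=[E + T] ptr=5 lookahead=+ remaining=[+ num / ( id ) / id / id $]

Answer: E + T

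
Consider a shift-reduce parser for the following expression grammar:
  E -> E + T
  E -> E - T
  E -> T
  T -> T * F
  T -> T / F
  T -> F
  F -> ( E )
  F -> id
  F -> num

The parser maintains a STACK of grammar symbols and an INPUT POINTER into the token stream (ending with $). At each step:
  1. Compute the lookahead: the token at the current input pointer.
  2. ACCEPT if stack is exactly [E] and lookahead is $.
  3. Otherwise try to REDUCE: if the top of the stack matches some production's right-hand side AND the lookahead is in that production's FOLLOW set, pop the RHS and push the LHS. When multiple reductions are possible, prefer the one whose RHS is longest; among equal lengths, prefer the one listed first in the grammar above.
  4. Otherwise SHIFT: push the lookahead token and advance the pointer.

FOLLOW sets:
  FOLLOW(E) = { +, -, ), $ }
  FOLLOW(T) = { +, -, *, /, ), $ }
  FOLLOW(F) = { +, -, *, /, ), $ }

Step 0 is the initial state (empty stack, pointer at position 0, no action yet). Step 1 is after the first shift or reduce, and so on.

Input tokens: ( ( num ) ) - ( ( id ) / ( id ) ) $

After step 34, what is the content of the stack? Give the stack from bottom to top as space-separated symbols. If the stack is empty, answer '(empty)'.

Answer: E - ( E

Derivation:
Step 1: shift (. Stack=[(] ptr=1 lookahead=( remaining=[( num ) ) - ( ( id ) / ( id ) ) $]
Step 2: shift (. Stack=[( (] ptr=2 lookahead=num remaining=[num ) ) - ( ( id ) / ( id ) ) $]
Step 3: shift num. Stack=[( ( num] ptr=3 lookahead=) remaining=[) ) - ( ( id ) / ( id ) ) $]
Step 4: reduce F->num. Stack=[( ( F] ptr=3 lookahead=) remaining=[) ) - ( ( id ) / ( id ) ) $]
Step 5: reduce T->F. Stack=[( ( T] ptr=3 lookahead=) remaining=[) ) - ( ( id ) / ( id ) ) $]
Step 6: reduce E->T. Stack=[( ( E] ptr=3 lookahead=) remaining=[) ) - ( ( id ) / ( id ) ) $]
Step 7: shift ). Stack=[( ( E )] ptr=4 lookahead=) remaining=[) - ( ( id ) / ( id ) ) $]
Step 8: reduce F->( E ). Stack=[( F] ptr=4 lookahead=) remaining=[) - ( ( id ) / ( id ) ) $]
Step 9: reduce T->F. Stack=[( T] ptr=4 lookahead=) remaining=[) - ( ( id ) / ( id ) ) $]
Step 10: reduce E->T. Stack=[( E] ptr=4 lookahead=) remaining=[) - ( ( id ) / ( id ) ) $]
Step 11: shift ). Stack=[( E )] ptr=5 lookahead=- remaining=[- ( ( id ) / ( id ) ) $]
Step 12: reduce F->( E ). Stack=[F] ptr=5 lookahead=- remaining=[- ( ( id ) / ( id ) ) $]
Step 13: reduce T->F. Stack=[T] ptr=5 lookahead=- remaining=[- ( ( id ) / ( id ) ) $]
Step 14: reduce E->T. Stack=[E] ptr=5 lookahead=- remaining=[- ( ( id ) / ( id ) ) $]
Step 15: shift -. Stack=[E -] ptr=6 lookahead=( remaining=[( ( id ) / ( id ) ) $]
Step 16: shift (. Stack=[E - (] ptr=7 lookahead=( remaining=[( id ) / ( id ) ) $]
Step 17: shift (. Stack=[E - ( (] ptr=8 lookahead=id remaining=[id ) / ( id ) ) $]
Step 18: shift id. Stack=[E - ( ( id] ptr=9 lookahead=) remaining=[) / ( id ) ) $]
Step 19: reduce F->id. Stack=[E - ( ( F] ptr=9 lookahead=) remaining=[) / ( id ) ) $]
Step 20: reduce T->F. Stack=[E - ( ( T] ptr=9 lookahead=) remaining=[) / ( id ) ) $]
Step 21: reduce E->T. Stack=[E - ( ( E] ptr=9 lookahead=) remaining=[) / ( id ) ) $]
Step 22: shift ). Stack=[E - ( ( E )] ptr=10 lookahead=/ remaining=[/ ( id ) ) $]
Step 23: reduce F->( E ). Stack=[E - ( F] ptr=10 lookahead=/ remaining=[/ ( id ) ) $]
Step 24: reduce T->F. Stack=[E - ( T] ptr=10 lookahead=/ remaining=[/ ( id ) ) $]
Step 25: shift /. Stack=[E - ( T /] ptr=11 lookahead=( remaining=[( id ) ) $]
Step 26: shift (. Stack=[E - ( T / (] ptr=12 lookahead=id remaining=[id ) ) $]
Step 27: shift id. Stack=[E - ( T / ( id] ptr=13 lookahead=) remaining=[) ) $]
Step 28: reduce F->id. Stack=[E - ( T / ( F] ptr=13 lookahead=) remaining=[) ) $]
Step 29: reduce T->F. Stack=[E - ( T / ( T] ptr=13 lookahead=) remaining=[) ) $]
Step 30: reduce E->T. Stack=[E - ( T / ( E] ptr=13 lookahead=) remaining=[) ) $]
Step 31: shift ). Stack=[E - ( T / ( E )] ptr=14 lookahead=) remaining=[) $]
Step 32: reduce F->( E ). Stack=[E - ( T / F] ptr=14 lookahead=) remaining=[) $]
Step 33: reduce T->T / F. Stack=[E - ( T] ptr=14 lookahead=) remaining=[) $]
Step 34: reduce E->T. Stack=[E - ( E] ptr=14 lookahead=) remaining=[) $]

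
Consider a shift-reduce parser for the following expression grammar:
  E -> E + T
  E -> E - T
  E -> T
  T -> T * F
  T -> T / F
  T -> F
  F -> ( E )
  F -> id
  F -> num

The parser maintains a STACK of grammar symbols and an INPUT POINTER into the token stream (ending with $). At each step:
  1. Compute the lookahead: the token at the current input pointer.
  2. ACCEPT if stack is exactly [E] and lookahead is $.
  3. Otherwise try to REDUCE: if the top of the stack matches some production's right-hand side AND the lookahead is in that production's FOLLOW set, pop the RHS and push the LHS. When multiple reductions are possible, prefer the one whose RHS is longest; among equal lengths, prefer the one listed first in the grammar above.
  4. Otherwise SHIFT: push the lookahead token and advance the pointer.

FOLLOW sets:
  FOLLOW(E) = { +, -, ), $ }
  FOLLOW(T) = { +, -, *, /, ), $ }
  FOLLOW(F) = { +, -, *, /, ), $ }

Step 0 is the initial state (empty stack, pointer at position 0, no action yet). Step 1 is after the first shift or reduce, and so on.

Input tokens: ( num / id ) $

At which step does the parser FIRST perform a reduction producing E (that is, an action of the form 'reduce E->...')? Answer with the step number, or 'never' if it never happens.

Answer: 9

Derivation:
Step 1: shift (. Stack=[(] ptr=1 lookahead=num remaining=[num / id ) $]
Step 2: shift num. Stack=[( num] ptr=2 lookahead=/ remaining=[/ id ) $]
Step 3: reduce F->num. Stack=[( F] ptr=2 lookahead=/ remaining=[/ id ) $]
Step 4: reduce T->F. Stack=[( T] ptr=2 lookahead=/ remaining=[/ id ) $]
Step 5: shift /. Stack=[( T /] ptr=3 lookahead=id remaining=[id ) $]
Step 6: shift id. Stack=[( T / id] ptr=4 lookahead=) remaining=[) $]
Step 7: reduce F->id. Stack=[( T / F] ptr=4 lookahead=) remaining=[) $]
Step 8: reduce T->T / F. Stack=[( T] ptr=4 lookahead=) remaining=[) $]
Step 9: reduce E->T. Stack=[( E] ptr=4 lookahead=) remaining=[) $]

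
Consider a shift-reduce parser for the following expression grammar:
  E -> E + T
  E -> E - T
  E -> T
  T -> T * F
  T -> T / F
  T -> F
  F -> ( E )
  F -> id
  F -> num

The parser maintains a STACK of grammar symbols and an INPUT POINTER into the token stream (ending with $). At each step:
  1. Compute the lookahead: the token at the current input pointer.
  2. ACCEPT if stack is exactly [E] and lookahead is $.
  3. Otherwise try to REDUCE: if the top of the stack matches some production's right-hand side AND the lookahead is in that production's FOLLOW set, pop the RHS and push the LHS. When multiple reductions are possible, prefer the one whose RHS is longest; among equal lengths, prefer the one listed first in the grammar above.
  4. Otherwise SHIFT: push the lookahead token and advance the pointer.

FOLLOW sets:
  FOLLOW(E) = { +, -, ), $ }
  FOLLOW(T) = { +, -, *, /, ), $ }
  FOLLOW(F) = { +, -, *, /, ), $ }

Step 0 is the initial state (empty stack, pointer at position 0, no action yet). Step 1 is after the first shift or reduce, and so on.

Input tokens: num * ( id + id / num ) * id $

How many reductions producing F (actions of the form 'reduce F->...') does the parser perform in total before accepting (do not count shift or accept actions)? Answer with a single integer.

Answer: 6

Derivation:
Step 1: shift num. Stack=[num] ptr=1 lookahead=* remaining=[* ( id + id / num ) * id $]
Step 2: reduce F->num. Stack=[F] ptr=1 lookahead=* remaining=[* ( id + id / num ) * id $]
Step 3: reduce T->F. Stack=[T] ptr=1 lookahead=* remaining=[* ( id + id / num ) * id $]
Step 4: shift *. Stack=[T *] ptr=2 lookahead=( remaining=[( id + id / num ) * id $]
Step 5: shift (. Stack=[T * (] ptr=3 lookahead=id remaining=[id + id / num ) * id $]
Step 6: shift id. Stack=[T * ( id] ptr=4 lookahead=+ remaining=[+ id / num ) * id $]
Step 7: reduce F->id. Stack=[T * ( F] ptr=4 lookahead=+ remaining=[+ id / num ) * id $]
Step 8: reduce T->F. Stack=[T * ( T] ptr=4 lookahead=+ remaining=[+ id / num ) * id $]
Step 9: reduce E->T. Stack=[T * ( E] ptr=4 lookahead=+ remaining=[+ id / num ) * id $]
Step 10: shift +. Stack=[T * ( E +] ptr=5 lookahead=id remaining=[id / num ) * id $]
Step 11: shift id. Stack=[T * ( E + id] ptr=6 lookahead=/ remaining=[/ num ) * id $]
Step 12: reduce F->id. Stack=[T * ( E + F] ptr=6 lookahead=/ remaining=[/ num ) * id $]
Step 13: reduce T->F. Stack=[T * ( E + T] ptr=6 lookahead=/ remaining=[/ num ) * id $]
Step 14: shift /. Stack=[T * ( E + T /] ptr=7 lookahead=num remaining=[num ) * id $]
Step 15: shift num. Stack=[T * ( E + T / num] ptr=8 lookahead=) remaining=[) * id $]
Step 16: reduce F->num. Stack=[T * ( E + T / F] ptr=8 lookahead=) remaining=[) * id $]
Step 17: reduce T->T / F. Stack=[T * ( E + T] ptr=8 lookahead=) remaining=[) * id $]
Step 18: reduce E->E + T. Stack=[T * ( E] ptr=8 lookahead=) remaining=[) * id $]
Step 19: shift ). Stack=[T * ( E )] ptr=9 lookahead=* remaining=[* id $]
Step 20: reduce F->( E ). Stack=[T * F] ptr=9 lookahead=* remaining=[* id $]
Step 21: reduce T->T * F. Stack=[T] ptr=9 lookahead=* remaining=[* id $]
Step 22: shift *. Stack=[T *] ptr=10 lookahead=id remaining=[id $]
Step 23: shift id. Stack=[T * id] ptr=11 lookahead=$ remaining=[$]
Step 24: reduce F->id. Stack=[T * F] ptr=11 lookahead=$ remaining=[$]
Step 25: reduce T->T * F. Stack=[T] ptr=11 lookahead=$ remaining=[$]
Step 26: reduce E->T. Stack=[E] ptr=11 lookahead=$ remaining=[$]
Step 27: accept. Stack=[E] ptr=11 lookahead=$ remaining=[$]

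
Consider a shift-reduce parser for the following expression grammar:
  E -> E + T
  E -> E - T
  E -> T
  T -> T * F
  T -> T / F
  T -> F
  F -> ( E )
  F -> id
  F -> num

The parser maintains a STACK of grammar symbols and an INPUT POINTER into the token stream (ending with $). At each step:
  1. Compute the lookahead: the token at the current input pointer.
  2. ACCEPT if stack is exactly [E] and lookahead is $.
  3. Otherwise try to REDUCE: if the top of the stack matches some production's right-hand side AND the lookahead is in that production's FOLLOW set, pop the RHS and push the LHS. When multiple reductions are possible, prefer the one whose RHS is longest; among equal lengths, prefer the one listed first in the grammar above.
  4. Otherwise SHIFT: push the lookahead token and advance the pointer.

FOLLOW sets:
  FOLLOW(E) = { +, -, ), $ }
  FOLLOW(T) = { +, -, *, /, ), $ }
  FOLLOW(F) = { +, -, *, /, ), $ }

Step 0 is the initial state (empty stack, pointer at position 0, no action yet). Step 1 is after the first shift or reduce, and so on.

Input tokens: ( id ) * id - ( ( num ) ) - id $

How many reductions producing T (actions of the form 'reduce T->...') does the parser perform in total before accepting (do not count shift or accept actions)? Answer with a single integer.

Step 1: shift (. Stack=[(] ptr=1 lookahead=id remaining=[id ) * id - ( ( num ) ) - id $]
Step 2: shift id. Stack=[( id] ptr=2 lookahead=) remaining=[) * id - ( ( num ) ) - id $]
Step 3: reduce F->id. Stack=[( F] ptr=2 lookahead=) remaining=[) * id - ( ( num ) ) - id $]
Step 4: reduce T->F. Stack=[( T] ptr=2 lookahead=) remaining=[) * id - ( ( num ) ) - id $]
Step 5: reduce E->T. Stack=[( E] ptr=2 lookahead=) remaining=[) * id - ( ( num ) ) - id $]
Step 6: shift ). Stack=[( E )] ptr=3 lookahead=* remaining=[* id - ( ( num ) ) - id $]
Step 7: reduce F->( E ). Stack=[F] ptr=3 lookahead=* remaining=[* id - ( ( num ) ) - id $]
Step 8: reduce T->F. Stack=[T] ptr=3 lookahead=* remaining=[* id - ( ( num ) ) - id $]
Step 9: shift *. Stack=[T *] ptr=4 lookahead=id remaining=[id - ( ( num ) ) - id $]
Step 10: shift id. Stack=[T * id] ptr=5 lookahead=- remaining=[- ( ( num ) ) - id $]
Step 11: reduce F->id. Stack=[T * F] ptr=5 lookahead=- remaining=[- ( ( num ) ) - id $]
Step 12: reduce T->T * F. Stack=[T] ptr=5 lookahead=- remaining=[- ( ( num ) ) - id $]
Step 13: reduce E->T. Stack=[E] ptr=5 lookahead=- remaining=[- ( ( num ) ) - id $]
Step 14: shift -. Stack=[E -] ptr=6 lookahead=( remaining=[( ( num ) ) - id $]
Step 15: shift (. Stack=[E - (] ptr=7 lookahead=( remaining=[( num ) ) - id $]
Step 16: shift (. Stack=[E - ( (] ptr=8 lookahead=num remaining=[num ) ) - id $]
Step 17: shift num. Stack=[E - ( ( num] ptr=9 lookahead=) remaining=[) ) - id $]
Step 18: reduce F->num. Stack=[E - ( ( F] ptr=9 lookahead=) remaining=[) ) - id $]
Step 19: reduce T->F. Stack=[E - ( ( T] ptr=9 lookahead=) remaining=[) ) - id $]
Step 20: reduce E->T. Stack=[E - ( ( E] ptr=9 lookahead=) remaining=[) ) - id $]
Step 21: shift ). Stack=[E - ( ( E )] ptr=10 lookahead=) remaining=[) - id $]
Step 22: reduce F->( E ). Stack=[E - ( F] ptr=10 lookahead=) remaining=[) - id $]
Step 23: reduce T->F. Stack=[E - ( T] ptr=10 lookahead=) remaining=[) - id $]
Step 24: reduce E->T. Stack=[E - ( E] ptr=10 lookahead=) remaining=[) - id $]
Step 25: shift ). Stack=[E - ( E )] ptr=11 lookahead=- remaining=[- id $]
Step 26: reduce F->( E ). Stack=[E - F] ptr=11 lookahead=- remaining=[- id $]
Step 27: reduce T->F. Stack=[E - T] ptr=11 lookahead=- remaining=[- id $]
Step 28: reduce E->E - T. Stack=[E] ptr=11 lookahead=- remaining=[- id $]
Step 29: shift -. Stack=[E -] ptr=12 lookahead=id remaining=[id $]
Step 30: shift id. Stack=[E - id] ptr=13 lookahead=$ remaining=[$]
Step 31: reduce F->id. Stack=[E - F] ptr=13 lookahead=$ remaining=[$]
Step 32: reduce T->F. Stack=[E - T] ptr=13 lookahead=$ remaining=[$]
Step 33: reduce E->E - T. Stack=[E] ptr=13 lookahead=$ remaining=[$]
Step 34: accept. Stack=[E] ptr=13 lookahead=$ remaining=[$]

Answer: 7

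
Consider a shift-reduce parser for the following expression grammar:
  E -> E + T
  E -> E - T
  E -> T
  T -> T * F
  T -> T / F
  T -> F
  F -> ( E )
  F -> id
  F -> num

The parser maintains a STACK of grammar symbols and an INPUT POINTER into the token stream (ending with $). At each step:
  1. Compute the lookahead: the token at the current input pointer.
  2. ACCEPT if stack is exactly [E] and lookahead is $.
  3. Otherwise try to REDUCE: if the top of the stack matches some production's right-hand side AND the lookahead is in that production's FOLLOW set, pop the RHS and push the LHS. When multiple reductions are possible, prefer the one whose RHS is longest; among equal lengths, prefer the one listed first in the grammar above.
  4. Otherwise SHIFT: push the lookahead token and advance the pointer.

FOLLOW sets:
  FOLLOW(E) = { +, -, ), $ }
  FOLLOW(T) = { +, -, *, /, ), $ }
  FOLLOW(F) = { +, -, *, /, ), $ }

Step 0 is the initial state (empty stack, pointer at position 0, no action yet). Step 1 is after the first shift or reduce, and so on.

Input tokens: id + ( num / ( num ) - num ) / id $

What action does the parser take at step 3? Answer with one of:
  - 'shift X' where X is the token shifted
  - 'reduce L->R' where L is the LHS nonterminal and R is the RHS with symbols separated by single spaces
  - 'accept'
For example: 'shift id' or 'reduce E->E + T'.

Answer: reduce T->F

Derivation:
Step 1: shift id. Stack=[id] ptr=1 lookahead=+ remaining=[+ ( num / ( num ) - num ) / id $]
Step 2: reduce F->id. Stack=[F] ptr=1 lookahead=+ remaining=[+ ( num / ( num ) - num ) / id $]
Step 3: reduce T->F. Stack=[T] ptr=1 lookahead=+ remaining=[+ ( num / ( num ) - num ) / id $]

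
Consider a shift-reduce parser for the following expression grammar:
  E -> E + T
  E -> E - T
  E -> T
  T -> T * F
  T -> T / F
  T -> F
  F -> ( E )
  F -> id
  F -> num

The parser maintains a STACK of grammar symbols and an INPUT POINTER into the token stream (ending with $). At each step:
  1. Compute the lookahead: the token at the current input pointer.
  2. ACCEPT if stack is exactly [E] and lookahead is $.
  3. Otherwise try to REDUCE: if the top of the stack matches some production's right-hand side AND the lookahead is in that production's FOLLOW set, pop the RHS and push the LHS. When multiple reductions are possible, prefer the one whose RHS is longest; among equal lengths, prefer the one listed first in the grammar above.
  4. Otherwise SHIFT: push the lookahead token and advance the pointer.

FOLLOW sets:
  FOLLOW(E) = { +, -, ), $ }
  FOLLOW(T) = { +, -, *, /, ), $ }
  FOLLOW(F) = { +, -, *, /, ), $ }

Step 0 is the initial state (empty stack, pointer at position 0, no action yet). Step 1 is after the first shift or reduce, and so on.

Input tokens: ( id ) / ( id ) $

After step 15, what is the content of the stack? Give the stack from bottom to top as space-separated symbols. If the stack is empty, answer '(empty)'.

Step 1: shift (. Stack=[(] ptr=1 lookahead=id remaining=[id ) / ( id ) $]
Step 2: shift id. Stack=[( id] ptr=2 lookahead=) remaining=[) / ( id ) $]
Step 3: reduce F->id. Stack=[( F] ptr=2 lookahead=) remaining=[) / ( id ) $]
Step 4: reduce T->F. Stack=[( T] ptr=2 lookahead=) remaining=[) / ( id ) $]
Step 5: reduce E->T. Stack=[( E] ptr=2 lookahead=) remaining=[) / ( id ) $]
Step 6: shift ). Stack=[( E )] ptr=3 lookahead=/ remaining=[/ ( id ) $]
Step 7: reduce F->( E ). Stack=[F] ptr=3 lookahead=/ remaining=[/ ( id ) $]
Step 8: reduce T->F. Stack=[T] ptr=3 lookahead=/ remaining=[/ ( id ) $]
Step 9: shift /. Stack=[T /] ptr=4 lookahead=( remaining=[( id ) $]
Step 10: shift (. Stack=[T / (] ptr=5 lookahead=id remaining=[id ) $]
Step 11: shift id. Stack=[T / ( id] ptr=6 lookahead=) remaining=[) $]
Step 12: reduce F->id. Stack=[T / ( F] ptr=6 lookahead=) remaining=[) $]
Step 13: reduce T->F. Stack=[T / ( T] ptr=6 lookahead=) remaining=[) $]
Step 14: reduce E->T. Stack=[T / ( E] ptr=6 lookahead=) remaining=[) $]
Step 15: shift ). Stack=[T / ( E )] ptr=7 lookahead=$ remaining=[$]

Answer: T / ( E )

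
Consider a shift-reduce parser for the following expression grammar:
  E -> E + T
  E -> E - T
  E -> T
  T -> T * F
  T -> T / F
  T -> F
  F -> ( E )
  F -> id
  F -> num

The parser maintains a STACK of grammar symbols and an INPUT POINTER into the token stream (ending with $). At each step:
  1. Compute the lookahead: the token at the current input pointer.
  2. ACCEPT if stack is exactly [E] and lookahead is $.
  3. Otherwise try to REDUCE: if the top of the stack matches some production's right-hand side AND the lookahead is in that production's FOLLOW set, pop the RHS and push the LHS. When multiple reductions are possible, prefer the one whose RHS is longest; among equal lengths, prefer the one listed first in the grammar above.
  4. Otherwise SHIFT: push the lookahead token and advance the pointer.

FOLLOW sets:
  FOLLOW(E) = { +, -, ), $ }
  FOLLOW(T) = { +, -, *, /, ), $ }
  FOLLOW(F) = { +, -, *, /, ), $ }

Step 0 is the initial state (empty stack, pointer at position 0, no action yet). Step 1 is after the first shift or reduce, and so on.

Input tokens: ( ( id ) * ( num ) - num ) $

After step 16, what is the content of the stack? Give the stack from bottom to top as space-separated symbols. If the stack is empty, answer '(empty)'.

Answer: ( T * ( E )

Derivation:
Step 1: shift (. Stack=[(] ptr=1 lookahead=( remaining=[( id ) * ( num ) - num ) $]
Step 2: shift (. Stack=[( (] ptr=2 lookahead=id remaining=[id ) * ( num ) - num ) $]
Step 3: shift id. Stack=[( ( id] ptr=3 lookahead=) remaining=[) * ( num ) - num ) $]
Step 4: reduce F->id. Stack=[( ( F] ptr=3 lookahead=) remaining=[) * ( num ) - num ) $]
Step 5: reduce T->F. Stack=[( ( T] ptr=3 lookahead=) remaining=[) * ( num ) - num ) $]
Step 6: reduce E->T. Stack=[( ( E] ptr=3 lookahead=) remaining=[) * ( num ) - num ) $]
Step 7: shift ). Stack=[( ( E )] ptr=4 lookahead=* remaining=[* ( num ) - num ) $]
Step 8: reduce F->( E ). Stack=[( F] ptr=4 lookahead=* remaining=[* ( num ) - num ) $]
Step 9: reduce T->F. Stack=[( T] ptr=4 lookahead=* remaining=[* ( num ) - num ) $]
Step 10: shift *. Stack=[( T *] ptr=5 lookahead=( remaining=[( num ) - num ) $]
Step 11: shift (. Stack=[( T * (] ptr=6 lookahead=num remaining=[num ) - num ) $]
Step 12: shift num. Stack=[( T * ( num] ptr=7 lookahead=) remaining=[) - num ) $]
Step 13: reduce F->num. Stack=[( T * ( F] ptr=7 lookahead=) remaining=[) - num ) $]
Step 14: reduce T->F. Stack=[( T * ( T] ptr=7 lookahead=) remaining=[) - num ) $]
Step 15: reduce E->T. Stack=[( T * ( E] ptr=7 lookahead=) remaining=[) - num ) $]
Step 16: shift ). Stack=[( T * ( E )] ptr=8 lookahead=- remaining=[- num ) $]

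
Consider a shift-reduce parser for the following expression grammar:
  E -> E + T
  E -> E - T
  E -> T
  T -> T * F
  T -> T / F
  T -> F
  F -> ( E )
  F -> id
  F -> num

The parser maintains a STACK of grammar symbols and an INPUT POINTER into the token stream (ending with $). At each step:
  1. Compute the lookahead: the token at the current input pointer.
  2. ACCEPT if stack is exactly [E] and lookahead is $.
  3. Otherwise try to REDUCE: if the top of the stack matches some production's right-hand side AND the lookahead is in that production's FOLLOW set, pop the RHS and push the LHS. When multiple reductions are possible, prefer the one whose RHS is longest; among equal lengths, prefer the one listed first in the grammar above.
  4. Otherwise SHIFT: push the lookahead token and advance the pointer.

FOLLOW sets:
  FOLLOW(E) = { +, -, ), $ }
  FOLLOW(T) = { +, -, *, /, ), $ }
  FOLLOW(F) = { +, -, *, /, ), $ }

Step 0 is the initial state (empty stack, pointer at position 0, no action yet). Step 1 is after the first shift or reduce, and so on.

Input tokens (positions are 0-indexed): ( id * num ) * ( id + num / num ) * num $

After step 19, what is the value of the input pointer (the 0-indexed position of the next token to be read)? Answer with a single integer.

Answer: 9

Derivation:
Step 1: shift (. Stack=[(] ptr=1 lookahead=id remaining=[id * num ) * ( id + num / num ) * num $]
Step 2: shift id. Stack=[( id] ptr=2 lookahead=* remaining=[* num ) * ( id + num / num ) * num $]
Step 3: reduce F->id. Stack=[( F] ptr=2 lookahead=* remaining=[* num ) * ( id + num / num ) * num $]
Step 4: reduce T->F. Stack=[( T] ptr=2 lookahead=* remaining=[* num ) * ( id + num / num ) * num $]
Step 5: shift *. Stack=[( T *] ptr=3 lookahead=num remaining=[num ) * ( id + num / num ) * num $]
Step 6: shift num. Stack=[( T * num] ptr=4 lookahead=) remaining=[) * ( id + num / num ) * num $]
Step 7: reduce F->num. Stack=[( T * F] ptr=4 lookahead=) remaining=[) * ( id + num / num ) * num $]
Step 8: reduce T->T * F. Stack=[( T] ptr=4 lookahead=) remaining=[) * ( id + num / num ) * num $]
Step 9: reduce E->T. Stack=[( E] ptr=4 lookahead=) remaining=[) * ( id + num / num ) * num $]
Step 10: shift ). Stack=[( E )] ptr=5 lookahead=* remaining=[* ( id + num / num ) * num $]
Step 11: reduce F->( E ). Stack=[F] ptr=5 lookahead=* remaining=[* ( id + num / num ) * num $]
Step 12: reduce T->F. Stack=[T] ptr=5 lookahead=* remaining=[* ( id + num / num ) * num $]
Step 13: shift *. Stack=[T *] ptr=6 lookahead=( remaining=[( id + num / num ) * num $]
Step 14: shift (. Stack=[T * (] ptr=7 lookahead=id remaining=[id + num / num ) * num $]
Step 15: shift id. Stack=[T * ( id] ptr=8 lookahead=+ remaining=[+ num / num ) * num $]
Step 16: reduce F->id. Stack=[T * ( F] ptr=8 lookahead=+ remaining=[+ num / num ) * num $]
Step 17: reduce T->F. Stack=[T * ( T] ptr=8 lookahead=+ remaining=[+ num / num ) * num $]
Step 18: reduce E->T. Stack=[T * ( E] ptr=8 lookahead=+ remaining=[+ num / num ) * num $]
Step 19: shift +. Stack=[T * ( E +] ptr=9 lookahead=num remaining=[num / num ) * num $]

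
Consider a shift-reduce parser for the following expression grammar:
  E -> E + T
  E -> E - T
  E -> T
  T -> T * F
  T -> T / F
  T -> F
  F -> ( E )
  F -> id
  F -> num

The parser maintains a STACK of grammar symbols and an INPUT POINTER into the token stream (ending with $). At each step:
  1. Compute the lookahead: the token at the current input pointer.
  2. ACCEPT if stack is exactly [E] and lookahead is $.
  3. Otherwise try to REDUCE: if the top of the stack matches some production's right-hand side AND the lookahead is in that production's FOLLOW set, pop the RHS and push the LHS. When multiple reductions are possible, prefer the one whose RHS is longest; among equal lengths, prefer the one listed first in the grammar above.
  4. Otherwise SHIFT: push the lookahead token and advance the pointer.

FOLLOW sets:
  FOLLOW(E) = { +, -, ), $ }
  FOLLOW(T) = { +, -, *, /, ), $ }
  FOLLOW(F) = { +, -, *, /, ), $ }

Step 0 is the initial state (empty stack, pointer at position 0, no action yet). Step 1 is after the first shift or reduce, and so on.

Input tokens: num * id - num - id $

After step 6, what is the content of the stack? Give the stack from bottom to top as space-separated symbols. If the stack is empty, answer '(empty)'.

Step 1: shift num. Stack=[num] ptr=1 lookahead=* remaining=[* id - num - id $]
Step 2: reduce F->num. Stack=[F] ptr=1 lookahead=* remaining=[* id - num - id $]
Step 3: reduce T->F. Stack=[T] ptr=1 lookahead=* remaining=[* id - num - id $]
Step 4: shift *. Stack=[T *] ptr=2 lookahead=id remaining=[id - num - id $]
Step 5: shift id. Stack=[T * id] ptr=3 lookahead=- remaining=[- num - id $]
Step 6: reduce F->id. Stack=[T * F] ptr=3 lookahead=- remaining=[- num - id $]

Answer: T * F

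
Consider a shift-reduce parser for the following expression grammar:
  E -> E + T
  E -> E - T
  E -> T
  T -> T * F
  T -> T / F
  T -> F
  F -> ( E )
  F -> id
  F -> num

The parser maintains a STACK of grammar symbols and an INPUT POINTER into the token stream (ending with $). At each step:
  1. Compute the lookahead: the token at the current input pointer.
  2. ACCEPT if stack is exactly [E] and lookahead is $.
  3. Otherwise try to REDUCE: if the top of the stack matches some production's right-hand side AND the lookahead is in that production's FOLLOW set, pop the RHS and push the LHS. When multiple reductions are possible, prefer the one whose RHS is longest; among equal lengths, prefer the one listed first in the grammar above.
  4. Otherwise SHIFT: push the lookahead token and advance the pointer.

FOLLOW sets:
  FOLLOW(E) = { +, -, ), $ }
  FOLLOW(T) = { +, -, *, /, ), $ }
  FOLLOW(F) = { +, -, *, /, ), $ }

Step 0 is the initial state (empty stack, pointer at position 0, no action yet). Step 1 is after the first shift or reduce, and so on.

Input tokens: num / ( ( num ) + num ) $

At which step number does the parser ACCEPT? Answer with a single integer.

Answer: 24

Derivation:
Step 1: shift num. Stack=[num] ptr=1 lookahead=/ remaining=[/ ( ( num ) + num ) $]
Step 2: reduce F->num. Stack=[F] ptr=1 lookahead=/ remaining=[/ ( ( num ) + num ) $]
Step 3: reduce T->F. Stack=[T] ptr=1 lookahead=/ remaining=[/ ( ( num ) + num ) $]
Step 4: shift /. Stack=[T /] ptr=2 lookahead=( remaining=[( ( num ) + num ) $]
Step 5: shift (. Stack=[T / (] ptr=3 lookahead=( remaining=[( num ) + num ) $]
Step 6: shift (. Stack=[T / ( (] ptr=4 lookahead=num remaining=[num ) + num ) $]
Step 7: shift num. Stack=[T / ( ( num] ptr=5 lookahead=) remaining=[) + num ) $]
Step 8: reduce F->num. Stack=[T / ( ( F] ptr=5 lookahead=) remaining=[) + num ) $]
Step 9: reduce T->F. Stack=[T / ( ( T] ptr=5 lookahead=) remaining=[) + num ) $]
Step 10: reduce E->T. Stack=[T / ( ( E] ptr=5 lookahead=) remaining=[) + num ) $]
Step 11: shift ). Stack=[T / ( ( E )] ptr=6 lookahead=+ remaining=[+ num ) $]
Step 12: reduce F->( E ). Stack=[T / ( F] ptr=6 lookahead=+ remaining=[+ num ) $]
Step 13: reduce T->F. Stack=[T / ( T] ptr=6 lookahead=+ remaining=[+ num ) $]
Step 14: reduce E->T. Stack=[T / ( E] ptr=6 lookahead=+ remaining=[+ num ) $]
Step 15: shift +. Stack=[T / ( E +] ptr=7 lookahead=num remaining=[num ) $]
Step 16: shift num. Stack=[T / ( E + num] ptr=8 lookahead=) remaining=[) $]
Step 17: reduce F->num. Stack=[T / ( E + F] ptr=8 lookahead=) remaining=[) $]
Step 18: reduce T->F. Stack=[T / ( E + T] ptr=8 lookahead=) remaining=[) $]
Step 19: reduce E->E + T. Stack=[T / ( E] ptr=8 lookahead=) remaining=[) $]
Step 20: shift ). Stack=[T / ( E )] ptr=9 lookahead=$ remaining=[$]
Step 21: reduce F->( E ). Stack=[T / F] ptr=9 lookahead=$ remaining=[$]
Step 22: reduce T->T / F. Stack=[T] ptr=9 lookahead=$ remaining=[$]
Step 23: reduce E->T. Stack=[E] ptr=9 lookahead=$ remaining=[$]
Step 24: accept. Stack=[E] ptr=9 lookahead=$ remaining=[$]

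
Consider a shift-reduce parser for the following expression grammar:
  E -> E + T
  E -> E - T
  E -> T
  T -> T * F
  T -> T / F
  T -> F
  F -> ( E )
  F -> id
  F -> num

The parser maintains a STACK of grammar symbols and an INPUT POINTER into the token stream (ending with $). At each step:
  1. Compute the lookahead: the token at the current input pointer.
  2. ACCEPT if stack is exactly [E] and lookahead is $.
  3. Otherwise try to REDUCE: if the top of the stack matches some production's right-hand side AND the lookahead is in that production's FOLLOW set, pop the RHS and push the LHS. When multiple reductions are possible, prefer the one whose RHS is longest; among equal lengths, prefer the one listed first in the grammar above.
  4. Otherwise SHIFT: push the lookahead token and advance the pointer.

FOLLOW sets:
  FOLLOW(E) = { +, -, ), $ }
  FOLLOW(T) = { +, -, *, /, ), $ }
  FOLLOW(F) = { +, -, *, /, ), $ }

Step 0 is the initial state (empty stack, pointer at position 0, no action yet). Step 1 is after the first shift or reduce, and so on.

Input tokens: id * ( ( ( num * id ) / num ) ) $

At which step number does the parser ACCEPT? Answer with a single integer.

Step 1: shift id. Stack=[id] ptr=1 lookahead=* remaining=[* ( ( ( num * id ) / num ) ) $]
Step 2: reduce F->id. Stack=[F] ptr=1 lookahead=* remaining=[* ( ( ( num * id ) / num ) ) $]
Step 3: reduce T->F. Stack=[T] ptr=1 lookahead=* remaining=[* ( ( ( num * id ) / num ) ) $]
Step 4: shift *. Stack=[T *] ptr=2 lookahead=( remaining=[( ( ( num * id ) / num ) ) $]
Step 5: shift (. Stack=[T * (] ptr=3 lookahead=( remaining=[( ( num * id ) / num ) ) $]
Step 6: shift (. Stack=[T * ( (] ptr=4 lookahead=( remaining=[( num * id ) / num ) ) $]
Step 7: shift (. Stack=[T * ( ( (] ptr=5 lookahead=num remaining=[num * id ) / num ) ) $]
Step 8: shift num. Stack=[T * ( ( ( num] ptr=6 lookahead=* remaining=[* id ) / num ) ) $]
Step 9: reduce F->num. Stack=[T * ( ( ( F] ptr=6 lookahead=* remaining=[* id ) / num ) ) $]
Step 10: reduce T->F. Stack=[T * ( ( ( T] ptr=6 lookahead=* remaining=[* id ) / num ) ) $]
Step 11: shift *. Stack=[T * ( ( ( T *] ptr=7 lookahead=id remaining=[id ) / num ) ) $]
Step 12: shift id. Stack=[T * ( ( ( T * id] ptr=8 lookahead=) remaining=[) / num ) ) $]
Step 13: reduce F->id. Stack=[T * ( ( ( T * F] ptr=8 lookahead=) remaining=[) / num ) ) $]
Step 14: reduce T->T * F. Stack=[T * ( ( ( T] ptr=8 lookahead=) remaining=[) / num ) ) $]
Step 15: reduce E->T. Stack=[T * ( ( ( E] ptr=8 lookahead=) remaining=[) / num ) ) $]
Step 16: shift ). Stack=[T * ( ( ( E )] ptr=9 lookahead=/ remaining=[/ num ) ) $]
Step 17: reduce F->( E ). Stack=[T * ( ( F] ptr=9 lookahead=/ remaining=[/ num ) ) $]
Step 18: reduce T->F. Stack=[T * ( ( T] ptr=9 lookahead=/ remaining=[/ num ) ) $]
Step 19: shift /. Stack=[T * ( ( T /] ptr=10 lookahead=num remaining=[num ) ) $]
Step 20: shift num. Stack=[T * ( ( T / num] ptr=11 lookahead=) remaining=[) ) $]
Step 21: reduce F->num. Stack=[T * ( ( T / F] ptr=11 lookahead=) remaining=[) ) $]
Step 22: reduce T->T / F. Stack=[T * ( ( T] ptr=11 lookahead=) remaining=[) ) $]
Step 23: reduce E->T. Stack=[T * ( ( E] ptr=11 lookahead=) remaining=[) ) $]
Step 24: shift ). Stack=[T * ( ( E )] ptr=12 lookahead=) remaining=[) $]
Step 25: reduce F->( E ). Stack=[T * ( F] ptr=12 lookahead=) remaining=[) $]
Step 26: reduce T->F. Stack=[T * ( T] ptr=12 lookahead=) remaining=[) $]
Step 27: reduce E->T. Stack=[T * ( E] ptr=12 lookahead=) remaining=[) $]
Step 28: shift ). Stack=[T * ( E )] ptr=13 lookahead=$ remaining=[$]
Step 29: reduce F->( E ). Stack=[T * F] ptr=13 lookahead=$ remaining=[$]
Step 30: reduce T->T * F. Stack=[T] ptr=13 lookahead=$ remaining=[$]
Step 31: reduce E->T. Stack=[E] ptr=13 lookahead=$ remaining=[$]
Step 32: accept. Stack=[E] ptr=13 lookahead=$ remaining=[$]

Answer: 32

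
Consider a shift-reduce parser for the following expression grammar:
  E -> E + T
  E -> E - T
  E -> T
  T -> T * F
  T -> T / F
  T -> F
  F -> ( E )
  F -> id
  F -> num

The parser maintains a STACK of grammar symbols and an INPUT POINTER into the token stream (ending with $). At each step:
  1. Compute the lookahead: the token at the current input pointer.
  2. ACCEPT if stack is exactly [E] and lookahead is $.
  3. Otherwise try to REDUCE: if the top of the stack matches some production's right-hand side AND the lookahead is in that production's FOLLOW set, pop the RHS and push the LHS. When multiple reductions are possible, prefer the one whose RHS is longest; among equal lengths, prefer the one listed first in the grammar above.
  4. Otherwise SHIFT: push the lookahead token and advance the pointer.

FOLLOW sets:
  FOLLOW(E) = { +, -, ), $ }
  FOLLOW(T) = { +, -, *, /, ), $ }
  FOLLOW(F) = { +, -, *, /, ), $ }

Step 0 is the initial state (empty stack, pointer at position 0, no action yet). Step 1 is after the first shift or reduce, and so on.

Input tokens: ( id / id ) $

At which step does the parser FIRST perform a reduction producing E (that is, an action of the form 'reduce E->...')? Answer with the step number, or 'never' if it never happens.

Step 1: shift (. Stack=[(] ptr=1 lookahead=id remaining=[id / id ) $]
Step 2: shift id. Stack=[( id] ptr=2 lookahead=/ remaining=[/ id ) $]
Step 3: reduce F->id. Stack=[( F] ptr=2 lookahead=/ remaining=[/ id ) $]
Step 4: reduce T->F. Stack=[( T] ptr=2 lookahead=/ remaining=[/ id ) $]
Step 5: shift /. Stack=[( T /] ptr=3 lookahead=id remaining=[id ) $]
Step 6: shift id. Stack=[( T / id] ptr=4 lookahead=) remaining=[) $]
Step 7: reduce F->id. Stack=[( T / F] ptr=4 lookahead=) remaining=[) $]
Step 8: reduce T->T / F. Stack=[( T] ptr=4 lookahead=) remaining=[) $]
Step 9: reduce E->T. Stack=[( E] ptr=4 lookahead=) remaining=[) $]

Answer: 9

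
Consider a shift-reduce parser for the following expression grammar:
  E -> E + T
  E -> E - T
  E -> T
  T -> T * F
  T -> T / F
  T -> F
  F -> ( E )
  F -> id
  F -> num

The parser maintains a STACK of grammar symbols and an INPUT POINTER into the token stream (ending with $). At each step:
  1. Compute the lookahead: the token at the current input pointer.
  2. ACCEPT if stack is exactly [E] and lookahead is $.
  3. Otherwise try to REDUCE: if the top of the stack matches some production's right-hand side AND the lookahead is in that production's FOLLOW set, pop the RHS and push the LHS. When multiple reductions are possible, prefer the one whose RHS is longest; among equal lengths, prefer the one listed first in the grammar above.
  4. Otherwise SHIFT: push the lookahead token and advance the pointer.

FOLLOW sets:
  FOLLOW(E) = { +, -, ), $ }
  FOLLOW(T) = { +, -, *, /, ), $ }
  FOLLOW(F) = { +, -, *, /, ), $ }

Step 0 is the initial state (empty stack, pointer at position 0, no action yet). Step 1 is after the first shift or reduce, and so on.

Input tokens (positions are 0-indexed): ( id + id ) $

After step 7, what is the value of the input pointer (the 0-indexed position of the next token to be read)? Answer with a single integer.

Step 1: shift (. Stack=[(] ptr=1 lookahead=id remaining=[id + id ) $]
Step 2: shift id. Stack=[( id] ptr=2 lookahead=+ remaining=[+ id ) $]
Step 3: reduce F->id. Stack=[( F] ptr=2 lookahead=+ remaining=[+ id ) $]
Step 4: reduce T->F. Stack=[( T] ptr=2 lookahead=+ remaining=[+ id ) $]
Step 5: reduce E->T. Stack=[( E] ptr=2 lookahead=+ remaining=[+ id ) $]
Step 6: shift +. Stack=[( E +] ptr=3 lookahead=id remaining=[id ) $]
Step 7: shift id. Stack=[( E + id] ptr=4 lookahead=) remaining=[) $]

Answer: 4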